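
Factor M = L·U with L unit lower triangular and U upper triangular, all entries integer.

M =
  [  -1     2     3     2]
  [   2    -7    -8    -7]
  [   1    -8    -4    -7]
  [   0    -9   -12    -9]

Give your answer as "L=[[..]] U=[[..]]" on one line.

L=[[1,0,0,0],[-2,1,0,0],[-1,2,1,0],[0,3,-2,1]] U=[[-1,2,3,2],[0,-3,-2,-3],[0,0,3,1],[0,0,0,2]]

  r1 -= -2·r0 → [0,-3,-2,-3]
  r2 -= -1·r0 → [0,-6,-1,-5]
  r3 -= 0·r0 → [0,-9,-12,-9]
  r2 -= 2·r1 → [0,0,3,1]
  r3 -= 3·r1 → [0,0,-6,0]
  r3 -= -2·r2 → [0,0,0,2]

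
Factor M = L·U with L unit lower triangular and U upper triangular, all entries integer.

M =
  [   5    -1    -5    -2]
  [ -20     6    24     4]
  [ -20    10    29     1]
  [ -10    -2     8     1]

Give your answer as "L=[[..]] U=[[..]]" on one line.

L=[[1,0,0,0],[-4,1,0,0],[-4,3,1,0],[-2,-2,-2,1]] U=[[5,-1,-5,-2],[0,2,4,-4],[0,0,-3,5],[0,0,0,-1]]

  r1 -= -4·r0 → [0,2,4,-4]
  r2 -= -4·r0 → [0,6,9,-7]
  r3 -= -2·r0 → [0,-4,-2,-3]
  r2 -= 3·r1 → [0,0,-3,5]
  r3 -= -2·r1 → [0,0,6,-11]
  r3 -= -2·r2 → [0,0,0,-1]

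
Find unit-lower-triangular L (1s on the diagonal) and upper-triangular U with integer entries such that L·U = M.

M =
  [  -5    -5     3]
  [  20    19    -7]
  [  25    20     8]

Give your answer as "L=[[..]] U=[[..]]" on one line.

  R1 -= -4·R0 → [0,-1,5]
  R2 -= -5·R0 → [0,-5,23]
  R2 -= 5·R1 → [0,0,-2]

L=[[1,0,0],[-4,1,0],[-5,5,1]] U=[[-5,-5,3],[0,-1,5],[0,0,-2]]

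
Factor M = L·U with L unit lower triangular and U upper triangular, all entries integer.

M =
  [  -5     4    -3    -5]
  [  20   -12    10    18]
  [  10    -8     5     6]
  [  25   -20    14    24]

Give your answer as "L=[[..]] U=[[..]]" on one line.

  row1 -= -4·row0 → [0,4,-2,-2]
  row2 -= -2·row0 → [0,0,-1,-4]
  row3 -= -5·row0 → [0,0,-1,-1]
  row2 -= 0·row1 → [0,0,-1,-4]
  row3 -= 0·row1 → [0,0,-1,-1]
  row3 -= 1·row2 → [0,0,0,3]

L=[[1,0,0,0],[-4,1,0,0],[-2,0,1,0],[-5,0,1,1]] U=[[-5,4,-3,-5],[0,4,-2,-2],[0,0,-1,-4],[0,0,0,3]]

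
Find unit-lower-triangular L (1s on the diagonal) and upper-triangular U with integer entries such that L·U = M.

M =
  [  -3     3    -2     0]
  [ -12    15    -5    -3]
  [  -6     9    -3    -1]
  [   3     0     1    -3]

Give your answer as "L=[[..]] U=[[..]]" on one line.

L=[[1,0,0,0],[4,1,0,0],[2,1,1,0],[-1,1,2,1]] U=[[-3,3,-2,0],[0,3,3,-3],[0,0,-2,2],[0,0,0,-4]]

  r1 -= 4·r0 → [0,3,3,-3]
  r2 -= 2·r0 → [0,3,1,-1]
  r3 -= -1·r0 → [0,3,-1,-3]
  r2 -= 1·r1 → [0,0,-2,2]
  r3 -= 1·r1 → [0,0,-4,0]
  r3 -= 2·r2 → [0,0,0,-4]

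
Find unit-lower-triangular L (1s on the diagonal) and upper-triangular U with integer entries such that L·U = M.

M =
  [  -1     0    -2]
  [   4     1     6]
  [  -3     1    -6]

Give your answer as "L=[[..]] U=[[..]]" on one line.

  R1 -= -4·R0 → [0,1,-2]
  R2 -= 3·R0 → [0,1,0]
  R2 -= 1·R1 → [0,0,2]

L=[[1,0,0],[-4,1,0],[3,1,1]] U=[[-1,0,-2],[0,1,-2],[0,0,2]]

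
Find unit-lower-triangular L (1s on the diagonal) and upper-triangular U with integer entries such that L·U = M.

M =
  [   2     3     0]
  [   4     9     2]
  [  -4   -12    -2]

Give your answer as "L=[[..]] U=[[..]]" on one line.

L=[[1,0,0],[2,1,0],[-2,-2,1]] U=[[2,3,0],[0,3,2],[0,0,2]]

  R1 -= 2·R0 → [0,3,2]
  R2 -= -2·R0 → [0,-6,-2]
  R2 -= -2·R1 → [0,0,2]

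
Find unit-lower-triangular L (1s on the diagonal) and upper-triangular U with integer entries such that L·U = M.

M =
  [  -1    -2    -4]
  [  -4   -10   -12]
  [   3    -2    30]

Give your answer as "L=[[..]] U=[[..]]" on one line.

  r1 -= 4·r0 → [0,-2,4]
  r2 -= -3·r0 → [0,-8,18]
  r2 -= 4·r1 → [0,0,2]

L=[[1,0,0],[4,1,0],[-3,4,1]] U=[[-1,-2,-4],[0,-2,4],[0,0,2]]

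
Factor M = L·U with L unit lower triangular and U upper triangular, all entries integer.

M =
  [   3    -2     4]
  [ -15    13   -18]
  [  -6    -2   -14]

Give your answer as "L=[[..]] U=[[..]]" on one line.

  R1 -= -5·R0 → [0,3,2]
  R2 -= -2·R0 → [0,-6,-6]
  R2 -= -2·R1 → [0,0,-2]

L=[[1,0,0],[-5,1,0],[-2,-2,1]] U=[[3,-2,4],[0,3,2],[0,0,-2]]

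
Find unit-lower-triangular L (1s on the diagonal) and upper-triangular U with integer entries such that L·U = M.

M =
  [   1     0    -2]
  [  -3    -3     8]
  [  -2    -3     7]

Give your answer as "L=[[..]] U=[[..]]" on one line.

L=[[1,0,0],[-3,1,0],[-2,1,1]] U=[[1,0,-2],[0,-3,2],[0,0,1]]

  r1 -= -3·r0 → [0,-3,2]
  r2 -= -2·r0 → [0,-3,3]
  r2 -= 1·r1 → [0,0,1]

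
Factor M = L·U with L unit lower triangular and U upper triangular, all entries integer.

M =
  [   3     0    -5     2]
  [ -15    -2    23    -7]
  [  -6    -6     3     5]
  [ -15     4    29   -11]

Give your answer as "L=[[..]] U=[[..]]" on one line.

  row1 -= -5·row0 → [0,-2,-2,3]
  row2 -= -2·row0 → [0,-6,-7,9]
  row3 -= -5·row0 → [0,4,4,-1]
  row2 -= 3·row1 → [0,0,-1,0]
  row3 -= -2·row1 → [0,0,0,5]
  row3 -= 0·row2 → [0,0,0,5]

L=[[1,0,0,0],[-5,1,0,0],[-2,3,1,0],[-5,-2,0,1]] U=[[3,0,-5,2],[0,-2,-2,3],[0,0,-1,0],[0,0,0,5]]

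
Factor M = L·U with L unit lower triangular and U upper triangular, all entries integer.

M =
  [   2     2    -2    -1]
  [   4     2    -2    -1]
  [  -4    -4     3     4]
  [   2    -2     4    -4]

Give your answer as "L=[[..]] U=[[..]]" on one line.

  R1 -= 2·R0 → [0,-2,2,1]
  R2 -= -2·R0 → [0,0,-1,2]
  R3 -= 1·R0 → [0,-4,6,-3]
  R2 -= 0·R1 → [0,0,-1,2]
  R3 -= 2·R1 → [0,0,2,-5]
  R3 -= -2·R2 → [0,0,0,-1]

L=[[1,0,0,0],[2,1,0,0],[-2,0,1,0],[1,2,-2,1]] U=[[2,2,-2,-1],[0,-2,2,1],[0,0,-1,2],[0,0,0,-1]]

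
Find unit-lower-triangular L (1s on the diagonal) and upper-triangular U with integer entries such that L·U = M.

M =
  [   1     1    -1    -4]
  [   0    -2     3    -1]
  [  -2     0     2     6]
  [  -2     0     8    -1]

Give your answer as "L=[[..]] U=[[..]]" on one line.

  row1 -= 0·row0 → [0,-2,3,-1]
  row2 -= -2·row0 → [0,2,0,-2]
  row3 -= -2·row0 → [0,2,6,-9]
  row2 -= -1·row1 → [0,0,3,-3]
  row3 -= -1·row1 → [0,0,9,-10]
  row3 -= 3·row2 → [0,0,0,-1]

L=[[1,0,0,0],[0,1,0,0],[-2,-1,1,0],[-2,-1,3,1]] U=[[1,1,-1,-4],[0,-2,3,-1],[0,0,3,-3],[0,0,0,-1]]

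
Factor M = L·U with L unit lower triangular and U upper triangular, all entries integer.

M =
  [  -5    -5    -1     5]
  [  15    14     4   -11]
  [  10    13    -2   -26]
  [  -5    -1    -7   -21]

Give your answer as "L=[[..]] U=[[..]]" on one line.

  row1 -= -3·row0 → [0,-1,1,4]
  row2 -= -2·row0 → [0,3,-4,-16]
  row3 -= 1·row0 → [0,4,-6,-26]
  row2 -= -3·row1 → [0,0,-1,-4]
  row3 -= -4·row1 → [0,0,-2,-10]
  row3 -= 2·row2 → [0,0,0,-2]

L=[[1,0,0,0],[-3,1,0,0],[-2,-3,1,0],[1,-4,2,1]] U=[[-5,-5,-1,5],[0,-1,1,4],[0,0,-1,-4],[0,0,0,-2]]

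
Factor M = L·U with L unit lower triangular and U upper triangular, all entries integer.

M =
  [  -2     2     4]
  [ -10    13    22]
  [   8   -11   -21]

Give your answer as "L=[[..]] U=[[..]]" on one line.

L=[[1,0,0],[5,1,0],[-4,-1,1]] U=[[-2,2,4],[0,3,2],[0,0,-3]]

  R1 -= 5·R0 → [0,3,2]
  R2 -= -4·R0 → [0,-3,-5]
  R2 -= -1·R1 → [0,0,-3]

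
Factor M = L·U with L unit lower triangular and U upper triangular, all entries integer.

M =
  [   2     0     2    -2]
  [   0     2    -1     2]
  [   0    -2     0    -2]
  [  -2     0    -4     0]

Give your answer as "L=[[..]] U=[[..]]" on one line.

L=[[1,0,0,0],[0,1,0,0],[0,-1,1,0],[-1,0,2,1]] U=[[2,0,2,-2],[0,2,-1,2],[0,0,-1,0],[0,0,0,-2]]

  R1 -= 0·R0 → [0,2,-1,2]
  R2 -= 0·R0 → [0,-2,0,-2]
  R3 -= -1·R0 → [0,0,-2,-2]
  R2 -= -1·R1 → [0,0,-1,0]
  R3 -= 0·R1 → [0,0,-2,-2]
  R3 -= 2·R2 → [0,0,0,-2]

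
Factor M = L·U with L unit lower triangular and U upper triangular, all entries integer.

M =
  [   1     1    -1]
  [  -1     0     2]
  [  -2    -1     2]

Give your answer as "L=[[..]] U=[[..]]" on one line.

  row1 -= -1·row0 → [0,1,1]
  row2 -= -2·row0 → [0,1,0]
  row2 -= 1·row1 → [0,0,-1]

L=[[1,0,0],[-1,1,0],[-2,1,1]] U=[[1,1,-1],[0,1,1],[0,0,-1]]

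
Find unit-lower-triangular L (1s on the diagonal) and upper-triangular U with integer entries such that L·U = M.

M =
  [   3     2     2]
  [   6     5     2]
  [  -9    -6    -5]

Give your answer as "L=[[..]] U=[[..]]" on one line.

  row1 -= 2·row0 → [0,1,-2]
  row2 -= -3·row0 → [0,0,1]
  row2 -= 0·row1 → [0,0,1]

L=[[1,0,0],[2,1,0],[-3,0,1]] U=[[3,2,2],[0,1,-2],[0,0,1]]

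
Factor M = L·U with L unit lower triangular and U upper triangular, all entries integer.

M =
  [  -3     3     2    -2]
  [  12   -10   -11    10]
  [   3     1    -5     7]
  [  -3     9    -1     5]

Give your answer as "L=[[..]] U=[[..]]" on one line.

L=[[1,0,0,0],[-4,1,0,0],[-1,2,1,0],[1,3,2,1]] U=[[-3,3,2,-2],[0,2,-3,2],[0,0,3,1],[0,0,0,-1]]

  r1 -= -4·r0 → [0,2,-3,2]
  r2 -= -1·r0 → [0,4,-3,5]
  r3 -= 1·r0 → [0,6,-3,7]
  r2 -= 2·r1 → [0,0,3,1]
  r3 -= 3·r1 → [0,0,6,1]
  r3 -= 2·r2 → [0,0,0,-1]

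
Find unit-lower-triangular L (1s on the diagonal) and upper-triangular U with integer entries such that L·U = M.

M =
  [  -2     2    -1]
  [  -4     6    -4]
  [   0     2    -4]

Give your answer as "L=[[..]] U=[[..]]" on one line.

L=[[1,0,0],[2,1,0],[0,1,1]] U=[[-2,2,-1],[0,2,-2],[0,0,-2]]

  row1 -= 2·row0 → [0,2,-2]
  row2 -= 0·row0 → [0,2,-4]
  row2 -= 1·row1 → [0,0,-2]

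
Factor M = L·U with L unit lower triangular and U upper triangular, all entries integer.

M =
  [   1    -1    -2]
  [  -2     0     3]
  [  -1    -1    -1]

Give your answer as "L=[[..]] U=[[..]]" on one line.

  row1 -= -2·row0 → [0,-2,-1]
  row2 -= -1·row0 → [0,-2,-3]
  row2 -= 1·row1 → [0,0,-2]

L=[[1,0,0],[-2,1,0],[-1,1,1]] U=[[1,-1,-2],[0,-2,-1],[0,0,-2]]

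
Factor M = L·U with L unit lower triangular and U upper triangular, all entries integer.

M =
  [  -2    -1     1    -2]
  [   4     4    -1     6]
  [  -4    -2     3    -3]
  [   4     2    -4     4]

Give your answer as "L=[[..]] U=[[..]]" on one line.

  row1 -= -2·row0 → [0,2,1,2]
  row2 -= 2·row0 → [0,0,1,1]
  row3 -= -2·row0 → [0,0,-2,0]
  row2 -= 0·row1 → [0,0,1,1]
  row3 -= 0·row1 → [0,0,-2,0]
  row3 -= -2·row2 → [0,0,0,2]

L=[[1,0,0,0],[-2,1,0,0],[2,0,1,0],[-2,0,-2,1]] U=[[-2,-1,1,-2],[0,2,1,2],[0,0,1,1],[0,0,0,2]]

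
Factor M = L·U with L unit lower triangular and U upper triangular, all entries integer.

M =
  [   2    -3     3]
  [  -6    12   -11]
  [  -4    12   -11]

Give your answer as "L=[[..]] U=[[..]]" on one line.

  r1 -= -3·r0 → [0,3,-2]
  r2 -= -2·r0 → [0,6,-5]
  r2 -= 2·r1 → [0,0,-1]

L=[[1,0,0],[-3,1,0],[-2,2,1]] U=[[2,-3,3],[0,3,-2],[0,0,-1]]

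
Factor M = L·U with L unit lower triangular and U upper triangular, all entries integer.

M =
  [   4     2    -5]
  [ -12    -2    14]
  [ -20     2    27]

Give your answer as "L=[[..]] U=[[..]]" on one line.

L=[[1,0,0],[-3,1,0],[-5,3,1]] U=[[4,2,-5],[0,4,-1],[0,0,5]]

  R1 -= -3·R0 → [0,4,-1]
  R2 -= -5·R0 → [0,12,2]
  R2 -= 3·R1 → [0,0,5]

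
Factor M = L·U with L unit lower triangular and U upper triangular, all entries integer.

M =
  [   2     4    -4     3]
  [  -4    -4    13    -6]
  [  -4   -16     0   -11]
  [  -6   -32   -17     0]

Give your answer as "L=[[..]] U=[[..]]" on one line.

  R1 -= -2·R0 → [0,4,5,0]
  R2 -= -2·R0 → [0,-8,-8,-5]
  R3 -= -3·R0 → [0,-20,-29,9]
  R2 -= -2·R1 → [0,0,2,-5]
  R3 -= -5·R1 → [0,0,-4,9]
  R3 -= -2·R2 → [0,0,0,-1]

L=[[1,0,0,0],[-2,1,0,0],[-2,-2,1,0],[-3,-5,-2,1]] U=[[2,4,-4,3],[0,4,5,0],[0,0,2,-5],[0,0,0,-1]]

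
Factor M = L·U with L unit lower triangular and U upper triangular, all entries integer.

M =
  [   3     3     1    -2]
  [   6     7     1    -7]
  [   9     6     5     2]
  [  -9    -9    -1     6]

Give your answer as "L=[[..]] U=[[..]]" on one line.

  r1 -= 2·r0 → [0,1,-1,-3]
  r2 -= 3·r0 → [0,-3,2,8]
  r3 -= -3·r0 → [0,0,2,0]
  r2 -= -3·r1 → [0,0,-1,-1]
  r3 -= 0·r1 → [0,0,2,0]
  r3 -= -2·r2 → [0,0,0,-2]

L=[[1,0,0,0],[2,1,0,0],[3,-3,1,0],[-3,0,-2,1]] U=[[3,3,1,-2],[0,1,-1,-3],[0,0,-1,-1],[0,0,0,-2]]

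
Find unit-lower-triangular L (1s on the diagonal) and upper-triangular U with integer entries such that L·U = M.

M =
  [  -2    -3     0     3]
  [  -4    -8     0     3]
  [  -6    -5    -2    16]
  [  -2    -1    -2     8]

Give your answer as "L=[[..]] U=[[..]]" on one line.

L=[[1,0,0,0],[2,1,0,0],[3,-2,1,0],[1,-1,1,1]] U=[[-2,-3,0,3],[0,-2,0,-3],[0,0,-2,1],[0,0,0,1]]

  R1 -= 2·R0 → [0,-2,0,-3]
  R2 -= 3·R0 → [0,4,-2,7]
  R3 -= 1·R0 → [0,2,-2,5]
  R2 -= -2·R1 → [0,0,-2,1]
  R3 -= -1·R1 → [0,0,-2,2]
  R3 -= 1·R2 → [0,0,0,1]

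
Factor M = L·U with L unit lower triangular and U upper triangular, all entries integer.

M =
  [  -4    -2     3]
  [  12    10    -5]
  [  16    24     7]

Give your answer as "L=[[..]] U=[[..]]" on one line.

L=[[1,0,0],[-3,1,0],[-4,4,1]] U=[[-4,-2,3],[0,4,4],[0,0,3]]

  R1 -= -3·R0 → [0,4,4]
  R2 -= -4·R0 → [0,16,19]
  R2 -= 4·R1 → [0,0,3]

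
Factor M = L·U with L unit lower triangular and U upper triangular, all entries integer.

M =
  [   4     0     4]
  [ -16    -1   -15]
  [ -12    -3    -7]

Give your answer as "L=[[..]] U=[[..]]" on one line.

  row1 -= -4·row0 → [0,-1,1]
  row2 -= -3·row0 → [0,-3,5]
  row2 -= 3·row1 → [0,0,2]

L=[[1,0,0],[-4,1,0],[-3,3,1]] U=[[4,0,4],[0,-1,1],[0,0,2]]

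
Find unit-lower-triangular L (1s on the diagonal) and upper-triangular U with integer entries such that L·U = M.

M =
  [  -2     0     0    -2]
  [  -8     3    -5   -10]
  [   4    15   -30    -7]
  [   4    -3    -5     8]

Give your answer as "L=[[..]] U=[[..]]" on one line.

L=[[1,0,0,0],[4,1,0,0],[-2,5,1,0],[-2,-1,2,1]] U=[[-2,0,0,-2],[0,3,-5,-2],[0,0,-5,-1],[0,0,0,4]]

  R1 -= 4·R0 → [0,3,-5,-2]
  R2 -= -2·R0 → [0,15,-30,-11]
  R3 -= -2·R0 → [0,-3,-5,4]
  R2 -= 5·R1 → [0,0,-5,-1]
  R3 -= -1·R1 → [0,0,-10,2]
  R3 -= 2·R2 → [0,0,0,4]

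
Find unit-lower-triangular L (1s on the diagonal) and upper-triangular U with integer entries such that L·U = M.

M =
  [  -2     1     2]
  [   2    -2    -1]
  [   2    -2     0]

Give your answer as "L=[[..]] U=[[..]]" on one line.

  row1 -= -1·row0 → [0,-1,1]
  row2 -= -1·row0 → [0,-1,2]
  row2 -= 1·row1 → [0,0,1]

L=[[1,0,0],[-1,1,0],[-1,1,1]] U=[[-2,1,2],[0,-1,1],[0,0,1]]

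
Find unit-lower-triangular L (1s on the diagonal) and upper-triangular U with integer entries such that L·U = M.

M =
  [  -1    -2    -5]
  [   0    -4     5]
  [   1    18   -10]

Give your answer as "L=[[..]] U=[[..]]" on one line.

L=[[1,0,0],[0,1,0],[-1,-4,1]] U=[[-1,-2,-5],[0,-4,5],[0,0,5]]

  R1 -= 0·R0 → [0,-4,5]
  R2 -= -1·R0 → [0,16,-15]
  R2 -= -4·R1 → [0,0,5]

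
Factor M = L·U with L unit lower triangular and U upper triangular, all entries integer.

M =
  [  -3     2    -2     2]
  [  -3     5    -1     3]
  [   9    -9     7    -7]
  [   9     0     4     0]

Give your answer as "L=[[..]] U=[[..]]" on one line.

L=[[1,0,0,0],[1,1,0,0],[-3,-1,1,0],[-3,2,-2,1]] U=[[-3,2,-2,2],[0,3,1,1],[0,0,2,0],[0,0,0,4]]

  row1 -= 1·row0 → [0,3,1,1]
  row2 -= -3·row0 → [0,-3,1,-1]
  row3 -= -3·row0 → [0,6,-2,6]
  row2 -= -1·row1 → [0,0,2,0]
  row3 -= 2·row1 → [0,0,-4,4]
  row3 -= -2·row2 → [0,0,0,4]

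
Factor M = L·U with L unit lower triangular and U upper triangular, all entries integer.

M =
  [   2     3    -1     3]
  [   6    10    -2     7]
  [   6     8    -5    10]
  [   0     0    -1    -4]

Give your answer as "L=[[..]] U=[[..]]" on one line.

  row1 -= 3·row0 → [0,1,1,-2]
  row2 -= 3·row0 → [0,-1,-2,1]
  row3 -= 0·row0 → [0,0,-1,-4]
  row2 -= -1·row1 → [0,0,-1,-1]
  row3 -= 0·row1 → [0,0,-1,-4]
  row3 -= 1·row2 → [0,0,0,-3]

L=[[1,0,0,0],[3,1,0,0],[3,-1,1,0],[0,0,1,1]] U=[[2,3,-1,3],[0,1,1,-2],[0,0,-1,-1],[0,0,0,-3]]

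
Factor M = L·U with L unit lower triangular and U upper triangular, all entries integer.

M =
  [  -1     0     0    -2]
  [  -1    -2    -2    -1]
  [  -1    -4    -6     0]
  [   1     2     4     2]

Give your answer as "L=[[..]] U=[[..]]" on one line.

L=[[1,0,0,0],[1,1,0,0],[1,2,1,0],[-1,-1,-1,1]] U=[[-1,0,0,-2],[0,-2,-2,1],[0,0,-2,0],[0,0,0,1]]

  row1 -= 1·row0 → [0,-2,-2,1]
  row2 -= 1·row0 → [0,-4,-6,2]
  row3 -= -1·row0 → [0,2,4,0]
  row2 -= 2·row1 → [0,0,-2,0]
  row3 -= -1·row1 → [0,0,2,1]
  row3 -= -1·row2 → [0,0,0,1]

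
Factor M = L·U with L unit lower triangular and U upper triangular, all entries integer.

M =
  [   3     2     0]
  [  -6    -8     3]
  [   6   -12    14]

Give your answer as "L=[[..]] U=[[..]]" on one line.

  row1 -= -2·row0 → [0,-4,3]
  row2 -= 2·row0 → [0,-16,14]
  row2 -= 4·row1 → [0,0,2]

L=[[1,0,0],[-2,1,0],[2,4,1]] U=[[3,2,0],[0,-4,3],[0,0,2]]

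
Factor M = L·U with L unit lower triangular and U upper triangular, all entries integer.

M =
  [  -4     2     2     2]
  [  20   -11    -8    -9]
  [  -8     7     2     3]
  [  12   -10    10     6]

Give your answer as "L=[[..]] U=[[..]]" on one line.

L=[[1,0,0,0],[-5,1,0,0],[2,-3,1,0],[-3,4,2,1]] U=[[-4,2,2,2],[0,-1,2,1],[0,0,4,2],[0,0,0,4]]

  R1 -= -5·R0 → [0,-1,2,1]
  R2 -= 2·R0 → [0,3,-2,-1]
  R3 -= -3·R0 → [0,-4,16,12]
  R2 -= -3·R1 → [0,0,4,2]
  R3 -= 4·R1 → [0,0,8,8]
  R3 -= 2·R2 → [0,0,0,4]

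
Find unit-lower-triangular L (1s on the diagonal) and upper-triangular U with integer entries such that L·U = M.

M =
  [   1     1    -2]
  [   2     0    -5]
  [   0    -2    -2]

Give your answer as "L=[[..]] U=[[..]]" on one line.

  r1 -= 2·r0 → [0,-2,-1]
  r2 -= 0·r0 → [0,-2,-2]
  r2 -= 1·r1 → [0,0,-1]

L=[[1,0,0],[2,1,0],[0,1,1]] U=[[1,1,-2],[0,-2,-1],[0,0,-1]]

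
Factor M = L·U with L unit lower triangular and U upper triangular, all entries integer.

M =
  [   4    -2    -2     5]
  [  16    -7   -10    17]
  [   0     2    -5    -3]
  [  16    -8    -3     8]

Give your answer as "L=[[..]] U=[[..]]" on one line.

L=[[1,0,0,0],[4,1,0,0],[0,2,1,0],[4,0,-5,1]] U=[[4,-2,-2,5],[0,1,-2,-3],[0,0,-1,3],[0,0,0,3]]

  row1 -= 4·row0 → [0,1,-2,-3]
  row2 -= 0·row0 → [0,2,-5,-3]
  row3 -= 4·row0 → [0,0,5,-12]
  row2 -= 2·row1 → [0,0,-1,3]
  row3 -= 0·row1 → [0,0,5,-12]
  row3 -= -5·row2 → [0,0,0,3]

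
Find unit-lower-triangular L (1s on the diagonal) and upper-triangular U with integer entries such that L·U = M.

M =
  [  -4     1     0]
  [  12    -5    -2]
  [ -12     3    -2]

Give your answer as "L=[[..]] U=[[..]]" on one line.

L=[[1,0,0],[-3,1,0],[3,0,1]] U=[[-4,1,0],[0,-2,-2],[0,0,-2]]

  R1 -= -3·R0 → [0,-2,-2]
  R2 -= 3·R0 → [0,0,-2]
  R2 -= 0·R1 → [0,0,-2]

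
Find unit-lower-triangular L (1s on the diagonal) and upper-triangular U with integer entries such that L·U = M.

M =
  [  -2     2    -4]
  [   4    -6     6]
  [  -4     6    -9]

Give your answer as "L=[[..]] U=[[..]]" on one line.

L=[[1,0,0],[-2,1,0],[2,-1,1]] U=[[-2,2,-4],[0,-2,-2],[0,0,-3]]

  row1 -= -2·row0 → [0,-2,-2]
  row2 -= 2·row0 → [0,2,-1]
  row2 -= -1·row1 → [0,0,-3]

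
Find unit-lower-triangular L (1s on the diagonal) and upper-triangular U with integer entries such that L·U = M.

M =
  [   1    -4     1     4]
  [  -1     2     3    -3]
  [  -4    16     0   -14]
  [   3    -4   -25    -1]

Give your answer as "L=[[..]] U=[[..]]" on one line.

L=[[1,0,0,0],[-1,1,0,0],[-4,0,1,0],[3,-4,-3,1]] U=[[1,-4,1,4],[0,-2,4,1],[0,0,4,2],[0,0,0,-3]]

  row1 -= -1·row0 → [0,-2,4,1]
  row2 -= -4·row0 → [0,0,4,2]
  row3 -= 3·row0 → [0,8,-28,-13]
  row2 -= 0·row1 → [0,0,4,2]
  row3 -= -4·row1 → [0,0,-12,-9]
  row3 -= -3·row2 → [0,0,0,-3]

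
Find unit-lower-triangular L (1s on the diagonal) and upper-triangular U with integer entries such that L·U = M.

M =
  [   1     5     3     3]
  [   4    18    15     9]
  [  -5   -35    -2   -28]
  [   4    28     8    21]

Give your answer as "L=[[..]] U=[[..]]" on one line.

  r1 -= 4·r0 → [0,-2,3,-3]
  r2 -= -5·r0 → [0,-10,13,-13]
  r3 -= 4·r0 → [0,8,-4,9]
  r2 -= 5·r1 → [0,0,-2,2]
  r3 -= -4·r1 → [0,0,8,-3]
  r3 -= -4·r2 → [0,0,0,5]

L=[[1,0,0,0],[4,1,0,0],[-5,5,1,0],[4,-4,-4,1]] U=[[1,5,3,3],[0,-2,3,-3],[0,0,-2,2],[0,0,0,5]]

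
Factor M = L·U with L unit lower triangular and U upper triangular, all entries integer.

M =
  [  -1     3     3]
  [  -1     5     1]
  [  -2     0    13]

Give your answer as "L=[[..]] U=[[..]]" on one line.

L=[[1,0,0],[1,1,0],[2,-3,1]] U=[[-1,3,3],[0,2,-2],[0,0,1]]

  r1 -= 1·r0 → [0,2,-2]
  r2 -= 2·r0 → [0,-6,7]
  r2 -= -3·r1 → [0,0,1]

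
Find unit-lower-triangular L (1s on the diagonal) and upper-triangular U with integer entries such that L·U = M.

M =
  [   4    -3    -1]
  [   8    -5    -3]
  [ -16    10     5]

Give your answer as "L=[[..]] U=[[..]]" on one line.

  r1 -= 2·r0 → [0,1,-1]
  r2 -= -4·r0 → [0,-2,1]
  r2 -= -2·r1 → [0,0,-1]

L=[[1,0,0],[2,1,0],[-4,-2,1]] U=[[4,-3,-1],[0,1,-1],[0,0,-1]]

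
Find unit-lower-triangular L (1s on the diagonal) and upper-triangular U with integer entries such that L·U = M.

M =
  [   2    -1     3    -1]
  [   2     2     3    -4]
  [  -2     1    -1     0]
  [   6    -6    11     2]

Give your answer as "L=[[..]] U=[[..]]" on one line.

L=[[1,0,0,0],[1,1,0,0],[-1,0,1,0],[3,-1,1,1]] U=[[2,-1,3,-1],[0,3,0,-3],[0,0,2,-1],[0,0,0,3]]

  row1 -= 1·row0 → [0,3,0,-3]
  row2 -= -1·row0 → [0,0,2,-1]
  row3 -= 3·row0 → [0,-3,2,5]
  row2 -= 0·row1 → [0,0,2,-1]
  row3 -= -1·row1 → [0,0,2,2]
  row3 -= 1·row2 → [0,0,0,3]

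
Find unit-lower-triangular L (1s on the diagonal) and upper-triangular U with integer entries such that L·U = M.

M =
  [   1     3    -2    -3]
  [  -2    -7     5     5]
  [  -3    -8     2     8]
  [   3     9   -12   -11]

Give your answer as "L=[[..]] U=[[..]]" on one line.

  R1 -= -2·R0 → [0,-1,1,-1]
  R2 -= -3·R0 → [0,1,-4,-1]
  R3 -= 3·R0 → [0,0,-6,-2]
  R2 -= -1·R1 → [0,0,-3,-2]
  R3 -= 0·R1 → [0,0,-6,-2]
  R3 -= 2·R2 → [0,0,0,2]

L=[[1,0,0,0],[-2,1,0,0],[-3,-1,1,0],[3,0,2,1]] U=[[1,3,-2,-3],[0,-1,1,-1],[0,0,-3,-2],[0,0,0,2]]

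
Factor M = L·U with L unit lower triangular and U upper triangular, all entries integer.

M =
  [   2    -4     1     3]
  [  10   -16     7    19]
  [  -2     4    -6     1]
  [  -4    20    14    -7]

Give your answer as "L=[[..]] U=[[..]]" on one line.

  row1 -= 5·row0 → [0,4,2,4]
  row2 -= -1·row0 → [0,0,-5,4]
  row3 -= -2·row0 → [0,12,16,-1]
  row2 -= 0·row1 → [0,0,-5,4]
  row3 -= 3·row1 → [0,0,10,-13]
  row3 -= -2·row2 → [0,0,0,-5]

L=[[1,0,0,0],[5,1,0,0],[-1,0,1,0],[-2,3,-2,1]] U=[[2,-4,1,3],[0,4,2,4],[0,0,-5,4],[0,0,0,-5]]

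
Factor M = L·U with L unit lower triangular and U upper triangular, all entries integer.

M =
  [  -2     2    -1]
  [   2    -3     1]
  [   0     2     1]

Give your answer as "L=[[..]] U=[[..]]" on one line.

  row1 -= -1·row0 → [0,-1,0]
  row2 -= 0·row0 → [0,2,1]
  row2 -= -2·row1 → [0,0,1]

L=[[1,0,0],[-1,1,0],[0,-2,1]] U=[[-2,2,-1],[0,-1,0],[0,0,1]]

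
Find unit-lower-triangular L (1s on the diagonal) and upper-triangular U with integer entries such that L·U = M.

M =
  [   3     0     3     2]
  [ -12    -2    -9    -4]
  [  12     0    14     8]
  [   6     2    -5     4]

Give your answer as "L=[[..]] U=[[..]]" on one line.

  r1 -= -4·r0 → [0,-2,3,4]
  r2 -= 4·r0 → [0,0,2,0]
  r3 -= 2·r0 → [0,2,-11,0]
  r2 -= 0·r1 → [0,0,2,0]
  r3 -= -1·r1 → [0,0,-8,4]
  r3 -= -4·r2 → [0,0,0,4]

L=[[1,0,0,0],[-4,1,0,0],[4,0,1,0],[2,-1,-4,1]] U=[[3,0,3,2],[0,-2,3,4],[0,0,2,0],[0,0,0,4]]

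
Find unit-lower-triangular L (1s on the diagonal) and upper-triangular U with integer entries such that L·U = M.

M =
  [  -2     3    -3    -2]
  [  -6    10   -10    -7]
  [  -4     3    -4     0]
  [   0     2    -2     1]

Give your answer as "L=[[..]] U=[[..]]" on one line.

L=[[1,0,0,0],[3,1,0,0],[2,-3,1,0],[0,2,0,1]] U=[[-2,3,-3,-2],[0,1,-1,-1],[0,0,-1,1],[0,0,0,3]]

  R1 -= 3·R0 → [0,1,-1,-1]
  R2 -= 2·R0 → [0,-3,2,4]
  R3 -= 0·R0 → [0,2,-2,1]
  R2 -= -3·R1 → [0,0,-1,1]
  R3 -= 2·R1 → [0,0,0,3]
  R3 -= 0·R2 → [0,0,0,3]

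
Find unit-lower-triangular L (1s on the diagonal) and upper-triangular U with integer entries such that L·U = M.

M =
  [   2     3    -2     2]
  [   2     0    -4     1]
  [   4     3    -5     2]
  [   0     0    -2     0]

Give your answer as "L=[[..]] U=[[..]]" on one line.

L=[[1,0,0,0],[1,1,0,0],[2,1,1,0],[0,0,-2,1]] U=[[2,3,-2,2],[0,-3,-2,-1],[0,0,1,-1],[0,0,0,-2]]

  r1 -= 1·r0 → [0,-3,-2,-1]
  r2 -= 2·r0 → [0,-3,-1,-2]
  r3 -= 0·r0 → [0,0,-2,0]
  r2 -= 1·r1 → [0,0,1,-1]
  r3 -= 0·r1 → [0,0,-2,0]
  r3 -= -2·r2 → [0,0,0,-2]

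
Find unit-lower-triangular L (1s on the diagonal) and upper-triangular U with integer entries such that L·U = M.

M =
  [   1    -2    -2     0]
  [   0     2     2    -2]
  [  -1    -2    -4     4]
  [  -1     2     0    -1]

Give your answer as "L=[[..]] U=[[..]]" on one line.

  r1 -= 0·r0 → [0,2,2,-2]
  r2 -= -1·r0 → [0,-4,-6,4]
  r3 -= -1·r0 → [0,0,-2,-1]
  r2 -= -2·r1 → [0,0,-2,0]
  r3 -= 0·r1 → [0,0,-2,-1]
  r3 -= 1·r2 → [0,0,0,-1]

L=[[1,0,0,0],[0,1,0,0],[-1,-2,1,0],[-1,0,1,1]] U=[[1,-2,-2,0],[0,2,2,-2],[0,0,-2,0],[0,0,0,-1]]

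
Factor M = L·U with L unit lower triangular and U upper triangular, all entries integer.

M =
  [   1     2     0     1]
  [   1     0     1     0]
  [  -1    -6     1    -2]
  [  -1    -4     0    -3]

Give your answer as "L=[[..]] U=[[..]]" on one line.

  row1 -= 1·row0 → [0,-2,1,-1]
  row2 -= -1·row0 → [0,-4,1,-1]
  row3 -= -1·row0 → [0,-2,0,-2]
  row2 -= 2·row1 → [0,0,-1,1]
  row3 -= 1·row1 → [0,0,-1,-1]
  row3 -= 1·row2 → [0,0,0,-2]

L=[[1,0,0,0],[1,1,0,0],[-1,2,1,0],[-1,1,1,1]] U=[[1,2,0,1],[0,-2,1,-1],[0,0,-1,1],[0,0,0,-2]]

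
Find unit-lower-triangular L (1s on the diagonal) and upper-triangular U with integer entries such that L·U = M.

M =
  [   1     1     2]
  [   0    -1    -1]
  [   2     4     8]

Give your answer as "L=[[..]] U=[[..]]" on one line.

L=[[1,0,0],[0,1,0],[2,-2,1]] U=[[1,1,2],[0,-1,-1],[0,0,2]]

  R1 -= 0·R0 → [0,-1,-1]
  R2 -= 2·R0 → [0,2,4]
  R2 -= -2·R1 → [0,0,2]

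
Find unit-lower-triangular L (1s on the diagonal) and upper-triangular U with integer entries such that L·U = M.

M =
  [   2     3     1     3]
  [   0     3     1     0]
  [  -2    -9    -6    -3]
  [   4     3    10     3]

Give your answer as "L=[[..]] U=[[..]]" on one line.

  row1 -= 0·row0 → [0,3,1,0]
  row2 -= -1·row0 → [0,-6,-5,0]
  row3 -= 2·row0 → [0,-3,8,-3]
  row2 -= -2·row1 → [0,0,-3,0]
  row3 -= -1·row1 → [0,0,9,-3]
  row3 -= -3·row2 → [0,0,0,-3]

L=[[1,0,0,0],[0,1,0,0],[-1,-2,1,0],[2,-1,-3,1]] U=[[2,3,1,3],[0,3,1,0],[0,0,-3,0],[0,0,0,-3]]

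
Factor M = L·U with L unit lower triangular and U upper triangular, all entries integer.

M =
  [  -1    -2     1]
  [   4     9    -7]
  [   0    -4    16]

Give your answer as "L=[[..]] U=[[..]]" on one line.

L=[[1,0,0],[-4,1,0],[0,-4,1]] U=[[-1,-2,1],[0,1,-3],[0,0,4]]

  r1 -= -4·r0 → [0,1,-3]
  r2 -= 0·r0 → [0,-4,16]
  r2 -= -4·r1 → [0,0,4]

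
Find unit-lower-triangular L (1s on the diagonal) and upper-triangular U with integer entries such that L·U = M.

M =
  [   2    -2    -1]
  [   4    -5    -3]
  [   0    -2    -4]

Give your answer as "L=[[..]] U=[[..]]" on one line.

L=[[1,0,0],[2,1,0],[0,2,1]] U=[[2,-2,-1],[0,-1,-1],[0,0,-2]]

  r1 -= 2·r0 → [0,-1,-1]
  r2 -= 0·r0 → [0,-2,-4]
  r2 -= 2·r1 → [0,0,-2]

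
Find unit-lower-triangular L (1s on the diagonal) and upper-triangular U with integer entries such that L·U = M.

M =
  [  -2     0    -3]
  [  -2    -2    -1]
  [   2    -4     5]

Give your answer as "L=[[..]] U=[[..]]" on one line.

  r1 -= 1·r0 → [0,-2,2]
  r2 -= -1·r0 → [0,-4,2]
  r2 -= 2·r1 → [0,0,-2]

L=[[1,0,0],[1,1,0],[-1,2,1]] U=[[-2,0,-3],[0,-2,2],[0,0,-2]]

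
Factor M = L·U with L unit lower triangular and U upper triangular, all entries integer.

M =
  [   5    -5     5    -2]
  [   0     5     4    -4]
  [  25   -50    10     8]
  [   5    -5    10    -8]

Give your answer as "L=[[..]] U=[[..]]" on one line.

  r1 -= 0·r0 → [0,5,4,-4]
  r2 -= 5·r0 → [0,-25,-15,18]
  r3 -= 1·r0 → [0,0,5,-6]
  r2 -= -5·r1 → [0,0,5,-2]
  r3 -= 0·r1 → [0,0,5,-6]
  r3 -= 1·r2 → [0,0,0,-4]

L=[[1,0,0,0],[0,1,0,0],[5,-5,1,0],[1,0,1,1]] U=[[5,-5,5,-2],[0,5,4,-4],[0,0,5,-2],[0,0,0,-4]]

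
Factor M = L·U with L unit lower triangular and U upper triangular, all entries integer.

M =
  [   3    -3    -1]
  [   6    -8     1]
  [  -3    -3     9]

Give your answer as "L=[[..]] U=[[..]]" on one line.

  row1 -= 2·row0 → [0,-2,3]
  row2 -= -1·row0 → [0,-6,8]
  row2 -= 3·row1 → [0,0,-1]

L=[[1,0,0],[2,1,0],[-1,3,1]] U=[[3,-3,-1],[0,-2,3],[0,0,-1]]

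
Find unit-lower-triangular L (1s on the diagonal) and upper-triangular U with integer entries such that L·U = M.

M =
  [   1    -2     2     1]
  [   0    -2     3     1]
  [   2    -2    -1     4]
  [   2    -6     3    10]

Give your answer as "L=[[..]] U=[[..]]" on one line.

L=[[1,0,0,0],[0,1,0,0],[2,-1,1,0],[2,1,2,1]] U=[[1,-2,2,1],[0,-2,3,1],[0,0,-2,3],[0,0,0,1]]

  R1 -= 0·R0 → [0,-2,3,1]
  R2 -= 2·R0 → [0,2,-5,2]
  R3 -= 2·R0 → [0,-2,-1,8]
  R2 -= -1·R1 → [0,0,-2,3]
  R3 -= 1·R1 → [0,0,-4,7]
  R3 -= 2·R2 → [0,0,0,1]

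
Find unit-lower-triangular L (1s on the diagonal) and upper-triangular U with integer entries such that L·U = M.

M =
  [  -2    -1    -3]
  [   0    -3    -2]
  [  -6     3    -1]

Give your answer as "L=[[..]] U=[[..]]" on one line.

  R1 -= 0·R0 → [0,-3,-2]
  R2 -= 3·R0 → [0,6,8]
  R2 -= -2·R1 → [0,0,4]

L=[[1,0,0],[0,1,0],[3,-2,1]] U=[[-2,-1,-3],[0,-3,-2],[0,0,4]]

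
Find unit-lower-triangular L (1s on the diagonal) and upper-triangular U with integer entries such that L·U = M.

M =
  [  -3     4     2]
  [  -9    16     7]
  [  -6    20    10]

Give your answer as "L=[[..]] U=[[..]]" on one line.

  r1 -= 3·r0 → [0,4,1]
  r2 -= 2·r0 → [0,12,6]
  r2 -= 3·r1 → [0,0,3]

L=[[1,0,0],[3,1,0],[2,3,1]] U=[[-3,4,2],[0,4,1],[0,0,3]]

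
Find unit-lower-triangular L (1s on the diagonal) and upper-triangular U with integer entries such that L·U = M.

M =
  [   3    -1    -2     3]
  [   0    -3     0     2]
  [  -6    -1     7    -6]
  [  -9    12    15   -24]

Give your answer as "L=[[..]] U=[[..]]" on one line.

  R1 -= 0·R0 → [0,-3,0,2]
  R2 -= -2·R0 → [0,-3,3,0]
  R3 -= -3·R0 → [0,9,9,-15]
  R2 -= 1·R1 → [0,0,3,-2]
  R3 -= -3·R1 → [0,0,9,-9]
  R3 -= 3·R2 → [0,0,0,-3]

L=[[1,0,0,0],[0,1,0,0],[-2,1,1,0],[-3,-3,3,1]] U=[[3,-1,-2,3],[0,-3,0,2],[0,0,3,-2],[0,0,0,-3]]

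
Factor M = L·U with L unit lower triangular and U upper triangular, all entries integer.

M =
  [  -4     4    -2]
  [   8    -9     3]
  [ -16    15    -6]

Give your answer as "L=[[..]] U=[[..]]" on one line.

  R1 -= -2·R0 → [0,-1,-1]
  R2 -= 4·R0 → [0,-1,2]
  R2 -= 1·R1 → [0,0,3]

L=[[1,0,0],[-2,1,0],[4,1,1]] U=[[-4,4,-2],[0,-1,-1],[0,0,3]]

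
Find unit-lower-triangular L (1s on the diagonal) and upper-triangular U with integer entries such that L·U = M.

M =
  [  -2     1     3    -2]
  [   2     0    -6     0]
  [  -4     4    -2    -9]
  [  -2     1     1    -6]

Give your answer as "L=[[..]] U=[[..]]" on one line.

  r1 -= -1·r0 → [0,1,-3,-2]
  r2 -= 2·r0 → [0,2,-8,-5]
  r3 -= 1·r0 → [0,0,-2,-4]
  r2 -= 2·r1 → [0,0,-2,-1]
  r3 -= 0·r1 → [0,0,-2,-4]
  r3 -= 1·r2 → [0,0,0,-3]

L=[[1,0,0,0],[-1,1,0,0],[2,2,1,0],[1,0,1,1]] U=[[-2,1,3,-2],[0,1,-3,-2],[0,0,-2,-1],[0,0,0,-3]]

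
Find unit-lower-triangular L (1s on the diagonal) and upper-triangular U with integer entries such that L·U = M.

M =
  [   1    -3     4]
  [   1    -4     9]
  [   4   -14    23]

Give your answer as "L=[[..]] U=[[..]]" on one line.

  R1 -= 1·R0 → [0,-1,5]
  R2 -= 4·R0 → [0,-2,7]
  R2 -= 2·R1 → [0,0,-3]

L=[[1,0,0],[1,1,0],[4,2,1]] U=[[1,-3,4],[0,-1,5],[0,0,-3]]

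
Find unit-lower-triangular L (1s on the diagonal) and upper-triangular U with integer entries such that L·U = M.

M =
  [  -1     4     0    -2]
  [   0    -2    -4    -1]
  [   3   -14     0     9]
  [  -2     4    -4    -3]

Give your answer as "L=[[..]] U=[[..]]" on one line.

L=[[1,0,0,0],[0,1,0,0],[-3,1,1,0],[2,2,1,1]] U=[[-1,4,0,-2],[0,-2,-4,-1],[0,0,4,4],[0,0,0,-1]]

  row1 -= 0·row0 → [0,-2,-4,-1]
  row2 -= -3·row0 → [0,-2,0,3]
  row3 -= 2·row0 → [0,-4,-4,1]
  row2 -= 1·row1 → [0,0,4,4]
  row3 -= 2·row1 → [0,0,4,3]
  row3 -= 1·row2 → [0,0,0,-1]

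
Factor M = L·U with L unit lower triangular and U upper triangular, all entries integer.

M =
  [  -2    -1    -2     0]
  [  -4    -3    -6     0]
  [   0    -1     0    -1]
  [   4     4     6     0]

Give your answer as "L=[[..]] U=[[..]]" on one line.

  r1 -= 2·r0 → [0,-1,-2,0]
  r2 -= 0·r0 → [0,-1,0,-1]
  r3 -= -2·r0 → [0,2,2,0]
  r2 -= 1·r1 → [0,0,2,-1]
  r3 -= -2·r1 → [0,0,-2,0]
  r3 -= -1·r2 → [0,0,0,-1]

L=[[1,0,0,0],[2,1,0,0],[0,1,1,0],[-2,-2,-1,1]] U=[[-2,-1,-2,0],[0,-1,-2,0],[0,0,2,-1],[0,0,0,-1]]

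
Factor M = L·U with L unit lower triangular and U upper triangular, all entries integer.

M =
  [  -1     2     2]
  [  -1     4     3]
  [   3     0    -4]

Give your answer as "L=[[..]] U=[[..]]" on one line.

L=[[1,0,0],[1,1,0],[-3,3,1]] U=[[-1,2,2],[0,2,1],[0,0,-1]]

  r1 -= 1·r0 → [0,2,1]
  r2 -= -3·r0 → [0,6,2]
  r2 -= 3·r1 → [0,0,-1]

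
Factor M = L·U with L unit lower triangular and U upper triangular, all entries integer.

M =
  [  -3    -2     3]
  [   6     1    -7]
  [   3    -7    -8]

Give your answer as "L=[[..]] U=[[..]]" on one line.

  row1 -= -2·row0 → [0,-3,-1]
  row2 -= -1·row0 → [0,-9,-5]
  row2 -= 3·row1 → [0,0,-2]

L=[[1,0,0],[-2,1,0],[-1,3,1]] U=[[-3,-2,3],[0,-3,-1],[0,0,-2]]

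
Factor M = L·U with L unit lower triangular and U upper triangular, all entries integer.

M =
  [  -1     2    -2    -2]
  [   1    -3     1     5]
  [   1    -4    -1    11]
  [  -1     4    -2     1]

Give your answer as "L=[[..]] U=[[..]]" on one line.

  R1 -= -1·R0 → [0,-1,-1,3]
  R2 -= -1·R0 → [0,-2,-3,9]
  R3 -= 1·R0 → [0,2,0,3]
  R2 -= 2·R1 → [0,0,-1,3]
  R3 -= -2·R1 → [0,0,-2,9]
  R3 -= 2·R2 → [0,0,0,3]

L=[[1,0,0,0],[-1,1,0,0],[-1,2,1,0],[1,-2,2,1]] U=[[-1,2,-2,-2],[0,-1,-1,3],[0,0,-1,3],[0,0,0,3]]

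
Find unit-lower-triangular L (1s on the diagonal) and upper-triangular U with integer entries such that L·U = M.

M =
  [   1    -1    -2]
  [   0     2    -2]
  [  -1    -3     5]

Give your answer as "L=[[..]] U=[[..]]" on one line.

  row1 -= 0·row0 → [0,2,-2]
  row2 -= -1·row0 → [0,-4,3]
  row2 -= -2·row1 → [0,0,-1]

L=[[1,0,0],[0,1,0],[-1,-2,1]] U=[[1,-1,-2],[0,2,-2],[0,0,-1]]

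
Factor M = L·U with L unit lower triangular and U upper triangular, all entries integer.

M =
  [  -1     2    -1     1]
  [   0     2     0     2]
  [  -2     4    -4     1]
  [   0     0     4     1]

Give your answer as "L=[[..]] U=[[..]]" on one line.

L=[[1,0,0,0],[0,1,0,0],[2,0,1,0],[0,0,-2,1]] U=[[-1,2,-1,1],[0,2,0,2],[0,0,-2,-1],[0,0,0,-1]]

  r1 -= 0·r0 → [0,2,0,2]
  r2 -= 2·r0 → [0,0,-2,-1]
  r3 -= 0·r0 → [0,0,4,1]
  r2 -= 0·r1 → [0,0,-2,-1]
  r3 -= 0·r1 → [0,0,4,1]
  r3 -= -2·r2 → [0,0,0,-1]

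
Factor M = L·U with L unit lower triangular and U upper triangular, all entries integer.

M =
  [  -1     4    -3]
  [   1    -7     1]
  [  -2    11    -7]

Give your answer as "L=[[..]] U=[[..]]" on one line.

L=[[1,0,0],[-1,1,0],[2,-1,1]] U=[[-1,4,-3],[0,-3,-2],[0,0,-3]]

  row1 -= -1·row0 → [0,-3,-2]
  row2 -= 2·row0 → [0,3,-1]
  row2 -= -1·row1 → [0,0,-3]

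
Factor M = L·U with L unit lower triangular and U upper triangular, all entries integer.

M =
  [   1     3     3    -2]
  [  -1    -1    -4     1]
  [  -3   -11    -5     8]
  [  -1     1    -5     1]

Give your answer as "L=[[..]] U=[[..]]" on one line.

  R1 -= -1·R0 → [0,2,-1,-1]
  R2 -= -3·R0 → [0,-2,4,2]
  R3 -= -1·R0 → [0,4,-2,-1]
  R2 -= -1·R1 → [0,0,3,1]
  R3 -= 2·R1 → [0,0,0,1]
  R3 -= 0·R2 → [0,0,0,1]

L=[[1,0,0,0],[-1,1,0,0],[-3,-1,1,0],[-1,2,0,1]] U=[[1,3,3,-2],[0,2,-1,-1],[0,0,3,1],[0,0,0,1]]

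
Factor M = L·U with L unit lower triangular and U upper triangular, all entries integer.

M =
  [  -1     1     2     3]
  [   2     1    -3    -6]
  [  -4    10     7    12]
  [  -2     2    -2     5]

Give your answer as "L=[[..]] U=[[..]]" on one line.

  R1 -= -2·R0 → [0,3,1,0]
  R2 -= 4·R0 → [0,6,-1,0]
  R3 -= 2·R0 → [0,0,-6,-1]
  R2 -= 2·R1 → [0,0,-3,0]
  R3 -= 0·R1 → [0,0,-6,-1]
  R3 -= 2·R2 → [0,0,0,-1]

L=[[1,0,0,0],[-2,1,0,0],[4,2,1,0],[2,0,2,1]] U=[[-1,1,2,3],[0,3,1,0],[0,0,-3,0],[0,0,0,-1]]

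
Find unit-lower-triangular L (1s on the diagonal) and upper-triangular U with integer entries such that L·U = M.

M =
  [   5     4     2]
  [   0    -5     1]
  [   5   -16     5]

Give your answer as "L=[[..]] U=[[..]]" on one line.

L=[[1,0,0],[0,1,0],[1,4,1]] U=[[5,4,2],[0,-5,1],[0,0,-1]]

  row1 -= 0·row0 → [0,-5,1]
  row2 -= 1·row0 → [0,-20,3]
  row2 -= 4·row1 → [0,0,-1]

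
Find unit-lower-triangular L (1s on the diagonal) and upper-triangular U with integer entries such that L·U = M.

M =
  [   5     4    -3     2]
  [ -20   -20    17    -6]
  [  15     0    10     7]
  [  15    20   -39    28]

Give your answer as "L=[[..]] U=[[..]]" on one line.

L=[[1,0,0,0],[-4,1,0,0],[3,3,1,0],[3,-2,-5,1]] U=[[5,4,-3,2],[0,-4,5,2],[0,0,4,-5],[0,0,0,1]]

  row1 -= -4·row0 → [0,-4,5,2]
  row2 -= 3·row0 → [0,-12,19,1]
  row3 -= 3·row0 → [0,8,-30,22]
  row2 -= 3·row1 → [0,0,4,-5]
  row3 -= -2·row1 → [0,0,-20,26]
  row3 -= -5·row2 → [0,0,0,1]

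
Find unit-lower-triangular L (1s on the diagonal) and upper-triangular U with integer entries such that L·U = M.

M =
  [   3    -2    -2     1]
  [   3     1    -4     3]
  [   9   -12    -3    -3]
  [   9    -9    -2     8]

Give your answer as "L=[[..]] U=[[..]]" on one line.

L=[[1,0,0,0],[1,1,0,0],[3,-2,1,0],[3,-1,-2,1]] U=[[3,-2,-2,1],[0,3,-2,2],[0,0,-1,-2],[0,0,0,3]]

  R1 -= 1·R0 → [0,3,-2,2]
  R2 -= 3·R0 → [0,-6,3,-6]
  R3 -= 3·R0 → [0,-3,4,5]
  R2 -= -2·R1 → [0,0,-1,-2]
  R3 -= -1·R1 → [0,0,2,7]
  R3 -= -2·R2 → [0,0,0,3]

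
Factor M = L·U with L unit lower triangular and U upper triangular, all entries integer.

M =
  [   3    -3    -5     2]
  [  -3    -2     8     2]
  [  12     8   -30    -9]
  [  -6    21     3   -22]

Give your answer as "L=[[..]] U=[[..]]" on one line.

L=[[1,0,0,0],[-1,1,0,0],[4,-4,1,0],[-2,-3,1,1]] U=[[3,-3,-5,2],[0,-5,3,4],[0,0,2,-1],[0,0,0,-5]]

  R1 -= -1·R0 → [0,-5,3,4]
  R2 -= 4·R0 → [0,20,-10,-17]
  R3 -= -2·R0 → [0,15,-7,-18]
  R2 -= -4·R1 → [0,0,2,-1]
  R3 -= -3·R1 → [0,0,2,-6]
  R3 -= 1·R2 → [0,0,0,-5]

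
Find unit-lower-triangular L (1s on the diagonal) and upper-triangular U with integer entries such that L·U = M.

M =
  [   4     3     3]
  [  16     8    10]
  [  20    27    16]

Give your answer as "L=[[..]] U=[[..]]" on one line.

L=[[1,0,0],[4,1,0],[5,-3,1]] U=[[4,3,3],[0,-4,-2],[0,0,-5]]

  row1 -= 4·row0 → [0,-4,-2]
  row2 -= 5·row0 → [0,12,1]
  row2 -= -3·row1 → [0,0,-5]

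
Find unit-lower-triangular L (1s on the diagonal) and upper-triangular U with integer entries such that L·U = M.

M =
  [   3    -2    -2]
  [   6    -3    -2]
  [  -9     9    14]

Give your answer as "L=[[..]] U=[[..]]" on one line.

  row1 -= 2·row0 → [0,1,2]
  row2 -= -3·row0 → [0,3,8]
  row2 -= 3·row1 → [0,0,2]

L=[[1,0,0],[2,1,0],[-3,3,1]] U=[[3,-2,-2],[0,1,2],[0,0,2]]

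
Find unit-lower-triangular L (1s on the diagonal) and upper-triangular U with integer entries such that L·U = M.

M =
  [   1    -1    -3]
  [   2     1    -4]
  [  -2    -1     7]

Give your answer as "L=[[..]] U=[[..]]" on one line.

L=[[1,0,0],[2,1,0],[-2,-1,1]] U=[[1,-1,-3],[0,3,2],[0,0,3]]

  r1 -= 2·r0 → [0,3,2]
  r2 -= -2·r0 → [0,-3,1]
  r2 -= -1·r1 → [0,0,3]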